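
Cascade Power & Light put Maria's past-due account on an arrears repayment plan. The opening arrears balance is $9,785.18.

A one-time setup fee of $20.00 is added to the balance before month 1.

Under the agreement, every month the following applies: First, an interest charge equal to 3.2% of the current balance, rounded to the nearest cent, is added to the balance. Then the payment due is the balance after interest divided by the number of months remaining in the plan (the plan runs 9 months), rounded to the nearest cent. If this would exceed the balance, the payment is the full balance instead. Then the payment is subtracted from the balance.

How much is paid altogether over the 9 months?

Month 1: $9,805.18 +$313.77 interest = $10,118.95; pay $1,124.33 → $8,994.62
Month 2: $8,994.62 +$287.83 interest = $9,282.45; pay $1,160.31 → $8,122.14
Month 3: $8,122.14 +$259.91 interest = $8,382.05; pay $1,197.44 → $7,184.61
Month 4: $7,184.61 +$229.91 interest = $7,414.52; pay $1,235.75 → $6,178.77
Month 5: $6,178.77 +$197.72 interest = $6,376.49; pay $1,275.30 → $5,101.19
Month 6: $5,101.19 +$163.24 interest = $5,264.43; pay $1,316.11 → $3,948.32
Month 7: $3,948.32 +$126.35 interest = $4,074.67; pay $1,358.22 → $2,716.45
Month 8: $2,716.45 +$86.93 interest = $2,803.38; pay $1,401.69 → $1,401.69
Month 9: $1,401.69 +$44.85 interest = $1,446.54; pay $1,446.54 → $0.00
Total paid: $11,515.69

$11,515.69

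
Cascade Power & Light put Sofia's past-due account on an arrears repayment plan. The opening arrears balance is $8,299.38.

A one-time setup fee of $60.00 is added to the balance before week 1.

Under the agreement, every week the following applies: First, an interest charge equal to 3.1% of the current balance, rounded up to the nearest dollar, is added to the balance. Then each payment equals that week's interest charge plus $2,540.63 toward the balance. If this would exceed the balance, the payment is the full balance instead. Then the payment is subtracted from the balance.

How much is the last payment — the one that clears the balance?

$760.49

# | Opening | Interest | Payment | End bal
1 | $8,359.38 | $260.00 | $2,800.63 | $5,818.75
2 | $5,818.75 | $181.00 | $2,721.63 | $3,278.12
3 | $3,278.12 | $102.00 | $2,642.63 | $737.49
4 | $737.49 | $23.00 | $760.49 | $0.00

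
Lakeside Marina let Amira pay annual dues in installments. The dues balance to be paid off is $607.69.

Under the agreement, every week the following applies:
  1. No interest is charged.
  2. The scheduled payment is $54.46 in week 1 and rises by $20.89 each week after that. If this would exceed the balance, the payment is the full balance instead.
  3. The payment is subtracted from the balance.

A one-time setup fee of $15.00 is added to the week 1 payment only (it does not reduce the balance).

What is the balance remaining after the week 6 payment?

Week 1: $607.69 − $54.46 (+ $15.00 fee) → $553.23
Week 2: $553.23 − $75.35 → $477.88
Week 3: $477.88 − $96.24 → $381.64
Week 4: $381.64 − $117.13 → $264.51
Week 5: $264.51 − $138.02 → $126.49
Week 6: $126.49 − $126.49 → $0.00

$0.00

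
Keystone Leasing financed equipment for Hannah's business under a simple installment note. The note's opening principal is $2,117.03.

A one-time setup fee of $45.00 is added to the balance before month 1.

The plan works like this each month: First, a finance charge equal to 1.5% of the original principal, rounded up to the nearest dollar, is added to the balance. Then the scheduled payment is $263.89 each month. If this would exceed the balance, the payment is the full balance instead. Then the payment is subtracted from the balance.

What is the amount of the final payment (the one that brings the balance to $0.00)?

$107.02

# | Opening | Interest | Payment | End bal
1 | $2,162.03 | $32.00 | $263.89 | $1,930.14
2 | $1,930.14 | $32.00 | $263.89 | $1,698.25
3 | $1,698.25 | $32.00 | $263.89 | $1,466.36
4 | $1,466.36 | $32.00 | $263.89 | $1,234.47
5 | $1,234.47 | $32.00 | $263.89 | $1,002.58
6 | $1,002.58 | $32.00 | $263.89 | $770.69
7 | $770.69 | $32.00 | $263.89 | $538.80
8 | $538.80 | $32.00 | $263.89 | $306.91
9 | $306.91 | $32.00 | $263.89 | $75.02
10 | $75.02 | $32.00 | $107.02 | $0.00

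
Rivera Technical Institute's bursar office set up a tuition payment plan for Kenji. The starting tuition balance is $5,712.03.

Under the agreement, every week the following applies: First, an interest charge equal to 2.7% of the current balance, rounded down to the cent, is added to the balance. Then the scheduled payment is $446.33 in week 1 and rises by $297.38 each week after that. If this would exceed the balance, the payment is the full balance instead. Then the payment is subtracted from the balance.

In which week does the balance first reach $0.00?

Week 1: $5,712.03 +$154.22 interest = $5,866.25; pay $446.33 → $5,419.92
Week 2: $5,419.92 +$146.33 interest = $5,566.25; pay $743.71 → $4,822.54
Week 3: $4,822.54 +$130.20 interest = $4,952.74; pay $1,041.09 → $3,911.65
Week 4: $3,911.65 +$105.61 interest = $4,017.26; pay $1,338.47 → $2,678.79
Week 5: $2,678.79 +$72.32 interest = $2,751.11; pay $1,635.85 → $1,115.26
Week 6: $1,115.26 +$30.11 interest = $1,145.37; pay $1,145.37 → $0.00
Balance reaches $0.00 in week 6.

6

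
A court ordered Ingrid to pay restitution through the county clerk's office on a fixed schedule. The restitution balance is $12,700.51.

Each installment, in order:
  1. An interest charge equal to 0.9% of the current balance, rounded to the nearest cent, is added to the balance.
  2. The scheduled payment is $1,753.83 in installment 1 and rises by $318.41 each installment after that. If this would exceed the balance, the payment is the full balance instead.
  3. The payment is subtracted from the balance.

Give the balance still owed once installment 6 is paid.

$0.00

Installment 1: $12,700.51 +$114.30 interest = $12,814.81; pay $1,753.83 → $11,060.98
Installment 2: $11,060.98 +$99.55 interest = $11,160.53; pay $2,072.24 → $9,088.29
Installment 3: $9,088.29 +$81.79 interest = $9,170.08; pay $2,390.65 → $6,779.43
Installment 4: $6,779.43 +$61.01 interest = $6,840.44; pay $2,709.06 → $4,131.38
Installment 5: $4,131.38 +$37.18 interest = $4,168.56; pay $3,027.47 → $1,141.09
Installment 6: $1,141.09 +$10.27 interest = $1,151.36; pay $1,151.36 → $0.00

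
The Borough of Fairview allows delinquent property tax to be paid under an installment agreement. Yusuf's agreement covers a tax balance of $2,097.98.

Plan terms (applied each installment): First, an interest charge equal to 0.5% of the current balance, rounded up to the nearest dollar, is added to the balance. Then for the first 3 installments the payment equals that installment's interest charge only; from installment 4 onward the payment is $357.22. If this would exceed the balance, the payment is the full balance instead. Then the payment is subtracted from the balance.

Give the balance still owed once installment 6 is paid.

Installment 1: opening $2,097.98; interest $11.00 → $2,108.98; payment $11.00; balance $2,097.98
Installment 2: opening $2,097.98; interest $11.00 → $2,108.98; payment $11.00; balance $2,097.98
Installment 3: opening $2,097.98; interest $11.00 → $2,108.98; payment $11.00; balance $2,097.98
Installment 4: opening $2,097.98; interest $11.00 → $2,108.98; payment $357.22; balance $1,751.76
Installment 5: opening $1,751.76; interest $9.00 → $1,760.76; payment $357.22; balance $1,403.54
Installment 6: opening $1,403.54; interest $8.00 → $1,411.54; payment $357.22; balance $1,054.32

$1,054.32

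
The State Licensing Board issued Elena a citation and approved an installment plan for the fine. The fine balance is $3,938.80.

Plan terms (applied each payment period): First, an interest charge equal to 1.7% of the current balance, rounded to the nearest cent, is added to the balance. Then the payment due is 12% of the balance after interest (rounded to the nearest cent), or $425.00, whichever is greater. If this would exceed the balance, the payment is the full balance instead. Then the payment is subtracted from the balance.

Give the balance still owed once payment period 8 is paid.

Payment period 1: $3,938.80 +$66.96 interest = $4,005.76; pay $480.69 → $3,525.07
Payment period 2: $3,525.07 +$59.93 interest = $3,585.00; pay $430.20 → $3,154.80
Payment period 3: $3,154.80 +$53.63 interest = $3,208.43; pay $425.00 → $2,783.43
Payment period 4: $2,783.43 +$47.32 interest = $2,830.75; pay $425.00 → $2,405.75
Payment period 5: $2,405.75 +$40.90 interest = $2,446.65; pay $425.00 → $2,021.65
Payment period 6: $2,021.65 +$34.37 interest = $2,056.02; pay $425.00 → $1,631.02
Payment period 7: $1,631.02 +$27.73 interest = $1,658.75; pay $425.00 → $1,233.75
Payment period 8: $1,233.75 +$20.97 interest = $1,254.72; pay $425.00 → $829.72

$829.72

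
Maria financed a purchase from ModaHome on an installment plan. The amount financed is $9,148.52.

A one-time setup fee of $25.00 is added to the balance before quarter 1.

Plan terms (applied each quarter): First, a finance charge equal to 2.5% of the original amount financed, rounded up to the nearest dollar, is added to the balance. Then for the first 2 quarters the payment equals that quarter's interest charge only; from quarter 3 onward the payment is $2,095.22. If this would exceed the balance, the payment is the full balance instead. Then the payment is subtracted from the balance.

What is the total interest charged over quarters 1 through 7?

$1,603.00

Quarter 1: opening $9,173.52; interest $229.00 → $9,402.52; payment $229.00; balance $9,173.52
Quarter 2: opening $9,173.52; interest $229.00 → $9,402.52; payment $229.00; balance $9,173.52
Quarter 3: opening $9,173.52; interest $229.00 → $9,402.52; payment $2,095.22; balance $7,307.30
Quarter 4: opening $7,307.30; interest $229.00 → $7,536.30; payment $2,095.22; balance $5,441.08
Quarter 5: opening $5,441.08; interest $229.00 → $5,670.08; payment $2,095.22; balance $3,574.86
Quarter 6: opening $3,574.86; interest $229.00 → $3,803.86; payment $2,095.22; balance $1,708.64
Quarter 7: opening $1,708.64; interest $229.00 → $1,937.64; payment $1,937.64; balance $0.00
Total interest: $229.00 + $229.00 + $229.00 + $229.00 + $229.00 + $229.00 + $229.00 = $1,603.00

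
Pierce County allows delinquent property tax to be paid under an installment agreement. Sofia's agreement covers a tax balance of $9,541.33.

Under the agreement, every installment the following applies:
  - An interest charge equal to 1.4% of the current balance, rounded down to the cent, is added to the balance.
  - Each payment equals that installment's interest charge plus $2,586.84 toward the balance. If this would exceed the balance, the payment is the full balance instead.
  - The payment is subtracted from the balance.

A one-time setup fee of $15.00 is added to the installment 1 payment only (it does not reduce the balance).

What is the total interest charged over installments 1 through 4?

# | Opening | Interest | Payment | Fee | End bal
1 | $9,541.33 | $133.57 | $2,720.41 | $15.00 | $6,954.49
2 | $6,954.49 | $97.36 | $2,684.20 | — | $4,367.65
3 | $4,367.65 | $61.14 | $2,647.98 | — | $1,780.81
4 | $1,780.81 | $24.93 | $1,805.74 | — | $0.00
Total interest: $133.57 + $97.36 + $61.14 + $24.93 = $317.00

$317.00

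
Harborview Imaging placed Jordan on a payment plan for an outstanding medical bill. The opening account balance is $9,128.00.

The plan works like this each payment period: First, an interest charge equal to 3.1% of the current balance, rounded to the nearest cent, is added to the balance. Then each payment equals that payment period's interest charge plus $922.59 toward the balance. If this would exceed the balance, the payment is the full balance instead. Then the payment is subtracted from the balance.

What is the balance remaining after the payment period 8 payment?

$1,747.28

Payment period 1: opening $9,128.00; interest $282.97 → $9,410.97; payment $1,205.56; balance $8,205.41
Payment period 2: opening $8,205.41; interest $254.37 → $8,459.78; payment $1,176.96; balance $7,282.82
Payment period 3: opening $7,282.82; interest $225.77 → $7,508.59; payment $1,148.36; balance $6,360.23
Payment period 4: opening $6,360.23; interest $197.17 → $6,557.40; payment $1,119.76; balance $5,437.64
Payment period 5: opening $5,437.64; interest $168.57 → $5,606.21; payment $1,091.16; balance $4,515.05
Payment period 6: opening $4,515.05; interest $139.97 → $4,655.02; payment $1,062.56; balance $3,592.46
Payment period 7: opening $3,592.46; interest $111.37 → $3,703.83; payment $1,033.96; balance $2,669.87
Payment period 8: opening $2,669.87; interest $82.77 → $2,752.64; payment $1,005.36; balance $1,747.28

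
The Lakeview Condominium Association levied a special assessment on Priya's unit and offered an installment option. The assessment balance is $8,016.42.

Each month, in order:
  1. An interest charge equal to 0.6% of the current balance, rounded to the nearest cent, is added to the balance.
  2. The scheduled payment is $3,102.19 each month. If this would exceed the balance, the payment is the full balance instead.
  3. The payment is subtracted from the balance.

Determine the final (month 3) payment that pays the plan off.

$1,901.25

# | Opening | Interest | Payment | End bal
1 | $8,016.42 | $48.10 | $3,102.19 | $4,962.33
2 | $4,962.33 | $29.77 | $3,102.19 | $1,889.91
3 | $1,889.91 | $11.34 | $1,901.25 | $0.00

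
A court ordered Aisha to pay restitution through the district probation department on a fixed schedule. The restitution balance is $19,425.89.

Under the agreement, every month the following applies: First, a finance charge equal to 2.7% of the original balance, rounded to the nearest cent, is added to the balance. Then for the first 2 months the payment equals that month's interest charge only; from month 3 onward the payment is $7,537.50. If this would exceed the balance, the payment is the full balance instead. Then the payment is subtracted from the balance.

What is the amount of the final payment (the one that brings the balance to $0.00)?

Month 1: $19,425.89 +$524.50 interest = $19,950.39; pay $524.50 → $19,425.89
Month 2: $19,425.89 +$524.50 interest = $19,950.39; pay $524.50 → $19,425.89
Month 3: $19,425.89 +$524.50 interest = $19,950.39; pay $7,537.50 → $12,412.89
Month 4: $12,412.89 +$524.50 interest = $12,937.39; pay $7,537.50 → $5,399.89
Month 5: $5,399.89 +$524.50 interest = $5,924.39; pay $5,924.39 → $0.00

$5,924.39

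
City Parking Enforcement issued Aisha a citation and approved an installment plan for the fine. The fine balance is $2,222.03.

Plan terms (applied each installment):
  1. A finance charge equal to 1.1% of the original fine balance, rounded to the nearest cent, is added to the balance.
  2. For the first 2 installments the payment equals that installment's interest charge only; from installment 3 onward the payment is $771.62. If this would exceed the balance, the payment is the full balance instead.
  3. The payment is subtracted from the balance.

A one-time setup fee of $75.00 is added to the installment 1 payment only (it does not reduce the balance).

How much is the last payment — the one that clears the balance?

$752.11

Installment 1: opening $2,222.03; interest $24.44 → $2,246.47; payment $24.44 (+ $75.00 fee); balance $2,222.03
Installment 2: opening $2,222.03; interest $24.44 → $2,246.47; payment $24.44; balance $2,222.03
Installment 3: opening $2,222.03; interest $24.44 → $2,246.47; payment $771.62; balance $1,474.85
Installment 4: opening $1,474.85; interest $24.44 → $1,499.29; payment $771.62; balance $727.67
Installment 5: opening $727.67; interest $24.44 → $752.11; payment $752.11; balance $0.00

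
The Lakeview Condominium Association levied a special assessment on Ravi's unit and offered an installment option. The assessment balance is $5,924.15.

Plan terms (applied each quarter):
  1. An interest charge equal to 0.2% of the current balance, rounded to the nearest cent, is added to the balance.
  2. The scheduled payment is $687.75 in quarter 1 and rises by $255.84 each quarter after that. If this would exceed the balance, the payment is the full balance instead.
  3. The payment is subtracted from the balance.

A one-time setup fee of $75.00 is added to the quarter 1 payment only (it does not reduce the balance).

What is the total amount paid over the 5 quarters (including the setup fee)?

# | Opening | Interest | Payment | Fee | End bal
1 | $5,924.15 | $11.85 | $687.75 | $75.00 | $5,248.25
2 | $5,248.25 | $10.50 | $943.59 | — | $4,315.16
3 | $4,315.16 | $8.63 | $1,199.43 | — | $3,124.36
4 | $3,124.36 | $6.25 | $1,455.27 | — | $1,675.34
5 | $1,675.34 | $3.35 | $1,678.69 | — | $0.00
Total paid: $6,039.73

$6,039.73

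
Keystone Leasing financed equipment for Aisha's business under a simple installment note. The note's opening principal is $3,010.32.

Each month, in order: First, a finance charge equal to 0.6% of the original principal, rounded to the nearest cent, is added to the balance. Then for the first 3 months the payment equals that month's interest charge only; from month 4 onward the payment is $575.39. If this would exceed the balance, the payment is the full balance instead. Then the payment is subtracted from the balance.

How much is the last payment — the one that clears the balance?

Month 1: $3,010.32 +$18.06 interest = $3,028.38; pay $18.06 → $3,010.32
Month 2: $3,010.32 +$18.06 interest = $3,028.38; pay $18.06 → $3,010.32
Month 3: $3,010.32 +$18.06 interest = $3,028.38; pay $18.06 → $3,010.32
Month 4: $3,010.32 +$18.06 interest = $3,028.38; pay $575.39 → $2,452.99
Month 5: $2,452.99 +$18.06 interest = $2,471.05; pay $575.39 → $1,895.66
Month 6: $1,895.66 +$18.06 interest = $1,913.72; pay $575.39 → $1,338.33
Month 7: $1,338.33 +$18.06 interest = $1,356.39; pay $575.39 → $781.00
Month 8: $781.00 +$18.06 interest = $799.06; pay $575.39 → $223.67
Month 9: $223.67 +$18.06 interest = $241.73; pay $241.73 → $0.00

$241.73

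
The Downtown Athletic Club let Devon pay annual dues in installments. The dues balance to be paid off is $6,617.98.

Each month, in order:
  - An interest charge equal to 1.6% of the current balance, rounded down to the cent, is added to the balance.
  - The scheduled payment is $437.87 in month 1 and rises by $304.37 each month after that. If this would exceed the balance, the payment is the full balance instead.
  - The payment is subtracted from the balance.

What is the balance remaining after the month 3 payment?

Month 1: opening $6,617.98; interest $105.88 → $6,723.86; payment $437.87; balance $6,285.99
Month 2: opening $6,285.99; interest $100.57 → $6,386.56; payment $742.24; balance $5,644.32
Month 3: opening $5,644.32; interest $90.30 → $5,734.62; payment $1,046.61; balance $4,688.01

$4,688.01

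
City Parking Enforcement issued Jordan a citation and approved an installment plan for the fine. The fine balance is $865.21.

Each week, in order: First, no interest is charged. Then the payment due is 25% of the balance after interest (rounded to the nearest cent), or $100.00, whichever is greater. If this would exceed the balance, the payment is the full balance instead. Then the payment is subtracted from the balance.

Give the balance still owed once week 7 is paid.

$0.00

Week 1: opening $865.21; payment $216.30; balance $648.91
Week 2: opening $648.91; payment $162.23; balance $486.68
Week 3: opening $486.68; payment $121.67; balance $365.01
Week 4: opening $365.01; payment $100.00; balance $265.01
Week 5: opening $265.01; payment $100.00; balance $165.01
Week 6: opening $165.01; payment $100.00; balance $65.01
Week 7: opening $65.01; payment $65.01; balance $0.00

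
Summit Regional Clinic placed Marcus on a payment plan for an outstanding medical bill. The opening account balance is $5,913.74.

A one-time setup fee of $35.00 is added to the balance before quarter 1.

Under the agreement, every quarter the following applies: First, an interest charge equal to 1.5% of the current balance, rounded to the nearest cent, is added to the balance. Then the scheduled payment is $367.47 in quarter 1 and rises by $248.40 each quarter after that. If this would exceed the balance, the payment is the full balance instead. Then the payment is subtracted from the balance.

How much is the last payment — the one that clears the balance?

$420.29

Quarter 1: opening $5,948.74; interest $89.23 → $6,037.97; payment $367.47; balance $5,670.50
Quarter 2: opening $5,670.50; interest $85.06 → $5,755.56; payment $615.87; balance $5,139.69
Quarter 3: opening $5,139.69; interest $77.10 → $5,216.79; payment $864.27; balance $4,352.52
Quarter 4: opening $4,352.52; interest $65.29 → $4,417.81; payment $1,112.67; balance $3,305.14
Quarter 5: opening $3,305.14; interest $49.58 → $3,354.72; payment $1,361.07; balance $1,993.65
Quarter 6: opening $1,993.65; interest $29.90 → $2,023.55; payment $1,609.47; balance $414.08
Quarter 7: opening $414.08; interest $6.21 → $420.29; payment $420.29; balance $0.00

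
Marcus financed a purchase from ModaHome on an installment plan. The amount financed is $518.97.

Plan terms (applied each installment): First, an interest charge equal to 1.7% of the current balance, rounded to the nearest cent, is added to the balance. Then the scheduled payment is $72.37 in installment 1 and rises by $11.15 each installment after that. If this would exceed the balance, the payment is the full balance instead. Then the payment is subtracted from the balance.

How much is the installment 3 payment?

$94.67

Installment 1: opening $518.97; interest $8.82 → $527.79; payment $72.37; balance $455.42
Installment 2: opening $455.42; interest $7.74 → $463.16; payment $83.52; balance $379.64
Installment 3: opening $379.64; interest $6.45 → $386.09; payment $94.67; balance $291.42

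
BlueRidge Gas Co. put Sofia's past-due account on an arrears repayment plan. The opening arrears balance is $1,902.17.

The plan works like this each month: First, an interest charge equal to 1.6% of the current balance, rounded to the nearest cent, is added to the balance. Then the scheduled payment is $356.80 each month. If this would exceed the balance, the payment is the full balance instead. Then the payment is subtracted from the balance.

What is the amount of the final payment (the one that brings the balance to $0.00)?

# | Opening | Interest | Payment | End bal
1 | $1,902.17 | $30.43 | $356.80 | $1,575.80
2 | $1,575.80 | $25.21 | $356.80 | $1,244.21
3 | $1,244.21 | $19.91 | $356.80 | $907.32
4 | $907.32 | $14.52 | $356.80 | $565.04
5 | $565.04 | $9.04 | $356.80 | $217.28
6 | $217.28 | $3.48 | $220.76 | $0.00

$220.76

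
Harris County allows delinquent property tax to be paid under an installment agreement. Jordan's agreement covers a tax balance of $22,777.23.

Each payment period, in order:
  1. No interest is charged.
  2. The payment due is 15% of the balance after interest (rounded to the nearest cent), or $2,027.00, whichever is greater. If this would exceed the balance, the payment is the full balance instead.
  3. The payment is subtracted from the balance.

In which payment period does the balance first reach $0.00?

10

Payment period 1: opening $22,777.23; payment $3,416.58; balance $19,360.65
Payment period 2: opening $19,360.65; payment $2,904.10; balance $16,456.55
Payment period 3: opening $16,456.55; payment $2,468.48; balance $13,988.07
Payment period 4: opening $13,988.07; payment $2,098.21; balance $11,889.86
Payment period 5: opening $11,889.86; payment $2,027.00; balance $9,862.86
Payment period 6: opening $9,862.86; payment $2,027.00; balance $7,835.86
Payment period 7: opening $7,835.86; payment $2,027.00; balance $5,808.86
Payment period 8: opening $5,808.86; payment $2,027.00; balance $3,781.86
Payment period 9: opening $3,781.86; payment $2,027.00; balance $1,754.86
Payment period 10: opening $1,754.86; payment $1,754.86; balance $0.00
Balance reaches $0.00 in payment period 10.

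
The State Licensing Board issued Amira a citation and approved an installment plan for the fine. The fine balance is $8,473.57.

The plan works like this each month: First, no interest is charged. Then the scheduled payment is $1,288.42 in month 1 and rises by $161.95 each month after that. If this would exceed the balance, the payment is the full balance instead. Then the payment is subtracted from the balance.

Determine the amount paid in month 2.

Month 1: $8,473.57 − $1,288.42 → $7,185.15
Month 2: $7,185.15 − $1,450.37 → $5,734.78

$1,450.37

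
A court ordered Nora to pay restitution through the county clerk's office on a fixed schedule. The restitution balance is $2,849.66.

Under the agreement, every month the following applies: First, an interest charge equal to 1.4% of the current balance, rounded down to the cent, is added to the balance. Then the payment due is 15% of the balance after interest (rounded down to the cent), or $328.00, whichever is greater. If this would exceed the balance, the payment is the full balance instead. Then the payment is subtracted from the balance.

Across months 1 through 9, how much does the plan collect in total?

Month 1: opening $2,849.66; interest $39.89 → $2,889.55; payment $433.43; balance $2,456.12
Month 2: opening $2,456.12; interest $34.38 → $2,490.50; payment $373.57; balance $2,116.93
Month 3: opening $2,116.93; interest $29.63 → $2,146.56; payment $328.00; balance $1,818.56
Month 4: opening $1,818.56; interest $25.45 → $1,844.01; payment $328.00; balance $1,516.01
Month 5: opening $1,516.01; interest $21.22 → $1,537.23; payment $328.00; balance $1,209.23
Month 6: opening $1,209.23; interest $16.92 → $1,226.15; payment $328.00; balance $898.15
Month 7: opening $898.15; interest $12.57 → $910.72; payment $328.00; balance $582.72
Month 8: opening $582.72; interest $8.15 → $590.87; payment $328.00; balance $262.87
Month 9: opening $262.87; interest $3.68 → $266.55; payment $266.55; balance $0.00
Total paid: $3,041.55

$3,041.55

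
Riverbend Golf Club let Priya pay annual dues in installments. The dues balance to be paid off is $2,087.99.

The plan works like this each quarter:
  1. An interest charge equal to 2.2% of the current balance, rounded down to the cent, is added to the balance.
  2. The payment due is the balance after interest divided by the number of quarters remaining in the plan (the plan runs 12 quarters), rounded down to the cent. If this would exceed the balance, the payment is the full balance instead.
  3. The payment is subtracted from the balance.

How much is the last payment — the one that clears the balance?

$225.92

Quarter 1: opening $2,087.99; interest $45.93 → $2,133.92; payment $177.82; balance $1,956.10
Quarter 2: opening $1,956.10; interest $43.03 → $1,999.13; payment $181.73; balance $1,817.40
Quarter 3: opening $1,817.40; interest $39.98 → $1,857.38; payment $185.73; balance $1,671.65
Quarter 4: opening $1,671.65; interest $36.77 → $1,708.42; payment $189.82; balance $1,518.60
Quarter 5: opening $1,518.60; interest $33.40 → $1,552.00; payment $194.00; balance $1,358.00
Quarter 6: opening $1,358.00; interest $29.87 → $1,387.87; payment $198.26; balance $1,189.61
Quarter 7: opening $1,189.61; interest $26.17 → $1,215.78; payment $202.63; balance $1,013.15
Quarter 8: opening $1,013.15; interest $22.28 → $1,035.43; payment $207.08; balance $828.35
Quarter 9: opening $828.35; interest $18.22 → $846.57; payment $211.64; balance $634.93
Quarter 10: opening $634.93; interest $13.96 → $648.89; payment $216.29; balance $432.60
Quarter 11: opening $432.60; interest $9.51 → $442.11; payment $221.05; balance $221.06
Quarter 12: opening $221.06; interest $4.86 → $225.92; payment $225.92; balance $0.00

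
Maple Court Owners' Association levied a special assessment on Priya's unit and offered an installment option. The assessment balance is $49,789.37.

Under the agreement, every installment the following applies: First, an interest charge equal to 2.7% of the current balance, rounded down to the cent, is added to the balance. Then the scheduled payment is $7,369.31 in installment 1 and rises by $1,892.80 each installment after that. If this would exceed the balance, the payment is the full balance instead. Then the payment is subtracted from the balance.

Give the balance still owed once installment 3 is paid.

$25,492.44

Installment 1: opening $49,789.37; interest $1,344.31 → $51,133.68; payment $7,369.31; balance $43,764.37
Installment 2: opening $43,764.37; interest $1,181.63 → $44,946.00; payment $9,262.11; balance $35,683.89
Installment 3: opening $35,683.89; interest $963.46 → $36,647.35; payment $11,154.91; balance $25,492.44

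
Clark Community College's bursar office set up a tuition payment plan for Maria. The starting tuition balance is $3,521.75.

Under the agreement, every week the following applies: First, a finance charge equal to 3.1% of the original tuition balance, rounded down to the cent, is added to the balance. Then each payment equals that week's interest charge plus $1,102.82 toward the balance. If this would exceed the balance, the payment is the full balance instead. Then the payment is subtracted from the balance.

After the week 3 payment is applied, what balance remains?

Week 1: $3,521.75 +$109.17 interest = $3,630.92; pay $1,211.99 → $2,418.93
Week 2: $2,418.93 +$109.17 interest = $2,528.10; pay $1,211.99 → $1,316.11
Week 3: $1,316.11 +$109.17 interest = $1,425.28; pay $1,211.99 → $213.29

$213.29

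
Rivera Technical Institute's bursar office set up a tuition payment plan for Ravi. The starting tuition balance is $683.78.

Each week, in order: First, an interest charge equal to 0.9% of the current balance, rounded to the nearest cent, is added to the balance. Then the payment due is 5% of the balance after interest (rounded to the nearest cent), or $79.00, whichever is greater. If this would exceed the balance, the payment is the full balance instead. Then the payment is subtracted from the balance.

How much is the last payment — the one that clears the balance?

Week 1: opening $683.78; interest $6.15 → $689.93; payment $79.00; balance $610.93
Week 2: opening $610.93; interest $5.50 → $616.43; payment $79.00; balance $537.43
Week 3: opening $537.43; interest $4.84 → $542.27; payment $79.00; balance $463.27
Week 4: opening $463.27; interest $4.17 → $467.44; payment $79.00; balance $388.44
Week 5: opening $388.44; interest $3.50 → $391.94; payment $79.00; balance $312.94
Week 6: opening $312.94; interest $2.82 → $315.76; payment $79.00; balance $236.76
Week 7: opening $236.76; interest $2.13 → $238.89; payment $79.00; balance $159.89
Week 8: opening $159.89; interest $1.44 → $161.33; payment $79.00; balance $82.33
Week 9: opening $82.33; interest $0.74 → $83.07; payment $79.00; balance $4.07
Week 10: opening $4.07; interest $0.04 → $4.11; payment $4.11; balance $0.00

$4.11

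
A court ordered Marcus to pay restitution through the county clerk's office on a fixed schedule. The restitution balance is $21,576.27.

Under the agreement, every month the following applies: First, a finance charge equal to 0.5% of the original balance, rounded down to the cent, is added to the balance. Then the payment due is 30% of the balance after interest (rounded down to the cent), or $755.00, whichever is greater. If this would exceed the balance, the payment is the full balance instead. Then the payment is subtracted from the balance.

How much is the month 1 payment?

Month 1: $21,576.27 +$107.88 interest = $21,684.15; pay $6,505.24 → $15,178.91

$6,505.24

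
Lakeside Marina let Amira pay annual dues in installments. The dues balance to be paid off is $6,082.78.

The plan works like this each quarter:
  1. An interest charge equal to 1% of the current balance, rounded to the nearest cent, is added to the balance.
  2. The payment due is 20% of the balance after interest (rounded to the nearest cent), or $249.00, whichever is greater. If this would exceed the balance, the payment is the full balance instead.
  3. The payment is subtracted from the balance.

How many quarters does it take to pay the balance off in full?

13

# | Opening | Interest | Payment | End bal
1 | $6,082.78 | $60.83 | $1,228.72 | $4,914.89
2 | $4,914.89 | $49.15 | $992.81 | $3,971.23
3 | $3,971.23 | $39.71 | $802.19 | $3,208.75
4 | $3,208.75 | $32.09 | $648.17 | $2,592.67
5 | $2,592.67 | $25.93 | $523.72 | $2,094.88
6 | $2,094.88 | $20.95 | $423.17 | $1,692.66
7 | $1,692.66 | $16.93 | $341.92 | $1,367.67
8 | $1,367.67 | $13.68 | $276.27 | $1,105.08
9 | $1,105.08 | $11.05 | $249.00 | $867.13
10 | $867.13 | $8.67 | $249.00 | $626.80
11 | $626.80 | $6.27 | $249.00 | $384.07
12 | $384.07 | $3.84 | $249.00 | $138.91
13 | $138.91 | $1.39 | $140.30 | $0.00
Balance reaches $0.00 in quarter 13.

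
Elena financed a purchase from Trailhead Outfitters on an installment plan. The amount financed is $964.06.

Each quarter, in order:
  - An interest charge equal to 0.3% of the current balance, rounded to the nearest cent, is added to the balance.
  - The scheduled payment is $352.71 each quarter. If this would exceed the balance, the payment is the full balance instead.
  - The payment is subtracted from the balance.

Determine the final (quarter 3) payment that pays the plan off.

$264.16

Quarter 1: opening $964.06; interest $2.89 → $966.95; payment $352.71; balance $614.24
Quarter 2: opening $614.24; interest $1.84 → $616.08; payment $352.71; balance $263.37
Quarter 3: opening $263.37; interest $0.79 → $264.16; payment $264.16; balance $0.00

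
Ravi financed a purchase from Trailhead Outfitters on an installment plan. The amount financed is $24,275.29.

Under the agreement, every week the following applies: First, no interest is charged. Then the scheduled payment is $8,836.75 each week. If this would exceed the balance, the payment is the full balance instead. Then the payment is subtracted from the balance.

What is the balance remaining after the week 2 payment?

# | Opening | Payment | End bal
1 | $24,275.29 | $8,836.75 | $15,438.54
2 | $15,438.54 | $8,836.75 | $6,601.79

$6,601.79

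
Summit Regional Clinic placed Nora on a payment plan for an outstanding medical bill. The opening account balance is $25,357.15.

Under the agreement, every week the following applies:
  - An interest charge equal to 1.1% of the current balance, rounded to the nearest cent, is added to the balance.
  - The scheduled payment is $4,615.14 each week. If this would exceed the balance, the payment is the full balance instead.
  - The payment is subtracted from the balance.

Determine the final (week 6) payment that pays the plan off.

$3,228.96

# | Opening | Interest | Payment | End bal
1 | $25,357.15 | $278.93 | $4,615.14 | $21,020.94
2 | $21,020.94 | $231.23 | $4,615.14 | $16,637.03
3 | $16,637.03 | $183.01 | $4,615.14 | $12,204.90
4 | $12,204.90 | $134.25 | $4,615.14 | $7,724.01
5 | $7,724.01 | $84.96 | $4,615.14 | $3,193.83
6 | $3,193.83 | $35.13 | $3,228.96 | $0.00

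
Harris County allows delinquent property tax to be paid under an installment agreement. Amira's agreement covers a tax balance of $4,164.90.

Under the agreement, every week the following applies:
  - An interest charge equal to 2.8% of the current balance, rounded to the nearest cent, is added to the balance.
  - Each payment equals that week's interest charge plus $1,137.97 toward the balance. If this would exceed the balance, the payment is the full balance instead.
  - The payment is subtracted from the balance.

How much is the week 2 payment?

Week 1: opening $4,164.90; interest $116.62 → $4,281.52; payment $1,254.59; balance $3,026.93
Week 2: opening $3,026.93; interest $84.75 → $3,111.68; payment $1,222.72; balance $1,888.96

$1,222.72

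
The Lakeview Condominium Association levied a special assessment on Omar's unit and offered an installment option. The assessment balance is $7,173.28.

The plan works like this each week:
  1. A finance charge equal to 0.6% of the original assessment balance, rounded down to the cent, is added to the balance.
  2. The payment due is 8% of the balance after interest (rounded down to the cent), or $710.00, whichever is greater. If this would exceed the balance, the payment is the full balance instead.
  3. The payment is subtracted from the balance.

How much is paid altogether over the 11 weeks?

$7,646.61

Week 1: opening $7,173.28; interest $43.03 → $7,216.31; payment $710.00; balance $6,506.31
Week 2: opening $6,506.31; interest $43.03 → $6,549.34; payment $710.00; balance $5,839.34
Week 3: opening $5,839.34; interest $43.03 → $5,882.37; payment $710.00; balance $5,172.37
Week 4: opening $5,172.37; interest $43.03 → $5,215.40; payment $710.00; balance $4,505.40
Week 5: opening $4,505.40; interest $43.03 → $4,548.43; payment $710.00; balance $3,838.43
Week 6: opening $3,838.43; interest $43.03 → $3,881.46; payment $710.00; balance $3,171.46
Week 7: opening $3,171.46; interest $43.03 → $3,214.49; payment $710.00; balance $2,504.49
Week 8: opening $2,504.49; interest $43.03 → $2,547.52; payment $710.00; balance $1,837.52
Week 9: opening $1,837.52; interest $43.03 → $1,880.55; payment $710.00; balance $1,170.55
Week 10: opening $1,170.55; interest $43.03 → $1,213.58; payment $710.00; balance $503.58
Week 11: opening $503.58; interest $43.03 → $546.61; payment $546.61; balance $0.00
Total paid: $7,646.61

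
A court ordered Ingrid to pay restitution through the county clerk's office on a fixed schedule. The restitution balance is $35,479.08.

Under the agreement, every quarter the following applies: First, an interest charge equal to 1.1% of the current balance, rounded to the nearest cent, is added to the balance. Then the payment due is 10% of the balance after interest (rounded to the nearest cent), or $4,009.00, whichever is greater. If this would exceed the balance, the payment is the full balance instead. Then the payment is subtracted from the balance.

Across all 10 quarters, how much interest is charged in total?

$2,057.85

Quarter 1: $35,479.08 +$390.27 interest = $35,869.35; pay $4,009.00 → $31,860.35
Quarter 2: $31,860.35 +$350.46 interest = $32,210.81; pay $4,009.00 → $28,201.81
Quarter 3: $28,201.81 +$310.22 interest = $28,512.03; pay $4,009.00 → $24,503.03
Quarter 4: $24,503.03 +$269.53 interest = $24,772.56; pay $4,009.00 → $20,763.56
Quarter 5: $20,763.56 +$228.40 interest = $20,991.96; pay $4,009.00 → $16,982.96
Quarter 6: $16,982.96 +$186.81 interest = $17,169.77; pay $4,009.00 → $13,160.77
Quarter 7: $13,160.77 +$144.77 interest = $13,305.54; pay $4,009.00 → $9,296.54
Quarter 8: $9,296.54 +$102.26 interest = $9,398.80; pay $4,009.00 → $5,389.80
Quarter 9: $5,389.80 +$59.29 interest = $5,449.09; pay $4,009.00 → $1,440.09
Quarter 10: $1,440.09 +$15.84 interest = $1,455.93; pay $1,455.93 → $0.00
Total interest: $390.27 + $350.46 + $310.22 + $269.53 + $228.40 + $186.81 + $144.77 + $102.26 + $59.29 + $15.84 = $2,057.85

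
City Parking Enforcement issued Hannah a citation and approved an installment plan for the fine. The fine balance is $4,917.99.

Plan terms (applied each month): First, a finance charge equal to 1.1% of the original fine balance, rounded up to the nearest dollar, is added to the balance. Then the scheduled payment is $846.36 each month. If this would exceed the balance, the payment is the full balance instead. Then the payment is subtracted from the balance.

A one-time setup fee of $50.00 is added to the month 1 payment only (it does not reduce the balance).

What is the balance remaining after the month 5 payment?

Month 1: $4,917.99 +$55.00 interest = $4,972.99; pay $846.36 (+ $50.00 fee) → $4,126.63
Month 2: $4,126.63 +$55.00 interest = $4,181.63; pay $846.36 → $3,335.27
Month 3: $3,335.27 +$55.00 interest = $3,390.27; pay $846.36 → $2,543.91
Month 4: $2,543.91 +$55.00 interest = $2,598.91; pay $846.36 → $1,752.55
Month 5: $1,752.55 +$55.00 interest = $1,807.55; pay $846.36 → $961.19

$961.19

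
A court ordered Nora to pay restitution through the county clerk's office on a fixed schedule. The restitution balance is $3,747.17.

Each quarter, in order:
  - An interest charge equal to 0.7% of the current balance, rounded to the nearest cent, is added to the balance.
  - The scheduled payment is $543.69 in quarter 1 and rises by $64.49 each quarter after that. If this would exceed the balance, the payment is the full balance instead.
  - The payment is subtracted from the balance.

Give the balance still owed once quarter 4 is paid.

$1,266.75

# | Opening | Interest | Payment | End bal
1 | $3,747.17 | $26.23 | $543.69 | $3,229.71
2 | $3,229.71 | $22.61 | $608.18 | $2,644.14
3 | $2,644.14 | $18.51 | $672.67 | $1,989.98
4 | $1,989.98 | $13.93 | $737.16 | $1,266.75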